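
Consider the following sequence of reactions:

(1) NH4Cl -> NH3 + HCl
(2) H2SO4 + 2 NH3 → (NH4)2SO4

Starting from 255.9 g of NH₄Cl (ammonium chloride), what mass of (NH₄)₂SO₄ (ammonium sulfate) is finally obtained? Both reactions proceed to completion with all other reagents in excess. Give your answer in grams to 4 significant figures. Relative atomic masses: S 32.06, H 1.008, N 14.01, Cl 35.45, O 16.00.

316.1 g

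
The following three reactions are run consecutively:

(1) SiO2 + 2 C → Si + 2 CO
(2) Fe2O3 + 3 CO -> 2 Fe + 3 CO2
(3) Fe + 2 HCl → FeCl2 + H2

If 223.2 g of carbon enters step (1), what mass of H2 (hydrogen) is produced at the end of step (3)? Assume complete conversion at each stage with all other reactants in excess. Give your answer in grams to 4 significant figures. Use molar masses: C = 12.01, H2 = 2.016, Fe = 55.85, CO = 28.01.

n(C) = 223.2 / 12.01 = 18.585 mol.
Reaction (1): C→CO ratio 2:2 ⇒ n(CO) = 18.585 mol.
Reaction (2): CO→Fe ratio 3:2 ⇒ n(Fe) = 12.390 mol.
Reaction (3): Fe→H2 ratio 1:1 ⇒ n(H2) = 12.390 mol.
Mass of H2 = 12.390 × 2.016 = 24.978 g.

24.98 g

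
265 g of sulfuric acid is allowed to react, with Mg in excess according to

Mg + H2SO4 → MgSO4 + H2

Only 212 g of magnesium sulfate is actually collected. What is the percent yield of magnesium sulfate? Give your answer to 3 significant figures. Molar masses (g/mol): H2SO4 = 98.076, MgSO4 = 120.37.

65.2 %

n(H2SO4) = 265.0 g / 98.076 g/mol = 2.702 mol.
From the equation the H2SO4:MgSO4 mole ratio is 1:1, so n(MgSO4) = 2.702 × 1/1 = 2.702 mol.
Mass of MgSO4 = 2.702 mol × 120.37 g/mol = 325.2 g.
This is the theoretical yield. Percent yield = 212 g / 325.2 g × 100% = 65.18%.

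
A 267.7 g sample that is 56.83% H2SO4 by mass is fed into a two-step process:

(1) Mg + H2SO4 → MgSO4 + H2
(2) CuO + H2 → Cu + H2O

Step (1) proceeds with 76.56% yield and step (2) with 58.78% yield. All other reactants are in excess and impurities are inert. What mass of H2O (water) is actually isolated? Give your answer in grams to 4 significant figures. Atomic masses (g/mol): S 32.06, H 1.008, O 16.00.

12.58 g

Pure H2SO4 = 267.7 × 0.5683 = 152.13 g.
M(H2SO4) = 2(1.008) + 32.06 + 4(16.00) = 98.076 g/mol.
M(H2O) = 2(1.008) + 16.00 = 18.016 g/mol.
n(H2SO4) = 152.13 / 98.076 = 1.5512 mol.
Step 1 (H2SO4:H2 = 1:1): theoretical n(H2) = 1.5512 mol; at 76.56% yield, n(H2) = 1.1876 mol.
Step 2 (H2:H2O = 1:1): theoretical n(H2O) = 1.1876 mol, so theoretical mass = 1.1876 × 18.016 = 21.396 g.
At 58.78% yield, actual mass of H2O = 21.396 × 0.5878 = 12.576 g.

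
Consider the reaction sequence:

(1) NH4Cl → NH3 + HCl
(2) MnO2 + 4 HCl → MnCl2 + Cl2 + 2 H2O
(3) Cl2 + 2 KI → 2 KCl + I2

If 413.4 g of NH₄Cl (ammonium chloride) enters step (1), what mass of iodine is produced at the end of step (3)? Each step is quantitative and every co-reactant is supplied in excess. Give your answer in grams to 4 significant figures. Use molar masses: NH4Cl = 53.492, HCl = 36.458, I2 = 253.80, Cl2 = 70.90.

n(NH4Cl) = 413.4 / 53.492 = 7.7283 mol.
Reaction (1): NH4Cl→HCl ratio 1:1 ⇒ n(HCl) = 7.7283 mol.
Reaction (2): HCl→Cl2 ratio 4:1 ⇒ n(Cl2) = 1.9321 mol.
Reaction (3): Cl2→I2 ratio 1:1 ⇒ n(I2) = 1.9321 mol.
Mass of I2 = 1.9321 × 253.80 = 490.36 g.

490.4 g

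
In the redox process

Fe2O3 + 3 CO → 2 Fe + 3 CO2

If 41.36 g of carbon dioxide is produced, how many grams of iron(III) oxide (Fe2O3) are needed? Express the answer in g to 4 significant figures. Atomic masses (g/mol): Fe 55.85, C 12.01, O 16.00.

50.03 g

M(CO2) = 12.01 + 2(16.00) = 44.01 g/mol.
M(Fe2O3) = 2(55.85) + 3(16.00) = 159.70 g/mol.
n(CO2) = 41.360 g / 44.01 g/mol = 0.93979 mol.
From the equation the CO2:Fe2O3 mole ratio is 3:1, so n(Fe2O3) = 0.93979 × 1/3 = 0.31326 mol.
Mass of Fe2O3 = 0.31326 mol × 159.70 g/mol = 50.028 g.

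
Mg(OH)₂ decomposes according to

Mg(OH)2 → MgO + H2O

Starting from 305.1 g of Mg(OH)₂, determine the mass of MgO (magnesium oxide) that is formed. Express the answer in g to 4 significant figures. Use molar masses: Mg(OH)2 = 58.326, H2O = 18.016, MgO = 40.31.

n(Mg(OH)2) = 305.10 g / 58.326 g/mol = 5.2309 mol.
From the equation the Mg(OH)2:MgO mole ratio is 1:1, so n(MgO) = 5.2309 × 1/1 = 5.2309 mol.
Mass of MgO = 5.2309 mol × 40.31 g/mol = 210.86 g.

210.9 g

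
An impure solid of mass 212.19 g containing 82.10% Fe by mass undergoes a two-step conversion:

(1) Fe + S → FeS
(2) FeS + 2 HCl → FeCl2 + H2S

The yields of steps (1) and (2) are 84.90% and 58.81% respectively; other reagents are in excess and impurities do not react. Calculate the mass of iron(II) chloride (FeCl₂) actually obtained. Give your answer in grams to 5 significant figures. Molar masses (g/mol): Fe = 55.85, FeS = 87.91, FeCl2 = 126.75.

197.40 g

Pure Fe = 212.19 × 0.8210 = 174.208 g.
n(Fe) = 174.208 / 55.85 = 3.11921 mol.
Step 1 (Fe:FeS = 1:1): theoretical n(FeS) = 3.11921 mol; at 84.90% yield, n(FeS) = 2.64821 mol.
Step 2 (FeS:FeCl2 = 1:1): theoretical n(FeCl2) = 2.64821 mol, so theoretical mass = 2.64821 × 126.75 = 335.661 g.
At 58.81% yield, actual mass of FeCl2 = 335.661 × 0.5881 = 197.402 g.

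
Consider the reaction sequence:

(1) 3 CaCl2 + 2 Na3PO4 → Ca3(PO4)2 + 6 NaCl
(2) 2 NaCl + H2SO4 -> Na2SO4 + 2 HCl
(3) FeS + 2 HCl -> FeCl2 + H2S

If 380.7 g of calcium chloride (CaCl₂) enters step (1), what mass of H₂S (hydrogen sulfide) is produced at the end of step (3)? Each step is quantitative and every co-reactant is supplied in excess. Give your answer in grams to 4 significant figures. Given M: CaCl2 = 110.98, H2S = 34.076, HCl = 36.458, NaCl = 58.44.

n(CaCl2) = 380.7 / 110.98 = 3.4303 mol.
Reaction (1): CaCl2→NaCl ratio 3:6 ⇒ n(NaCl) = 6.8607 mol.
Reaction (2): NaCl→HCl ratio 2:2 ⇒ n(HCl) = 6.8607 mol.
Reaction (3): HCl→H2S ratio 2:1 ⇒ n(H2S) = 3.4303 mol.
Mass of H2S = 3.4303 × 34.076 = 116.89 g.

116.9 g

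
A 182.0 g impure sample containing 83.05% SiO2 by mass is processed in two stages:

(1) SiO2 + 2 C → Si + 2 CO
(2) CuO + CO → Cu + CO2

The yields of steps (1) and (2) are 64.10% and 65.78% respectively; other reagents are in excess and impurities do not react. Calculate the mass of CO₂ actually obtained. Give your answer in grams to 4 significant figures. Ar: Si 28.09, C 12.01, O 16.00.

93.36 g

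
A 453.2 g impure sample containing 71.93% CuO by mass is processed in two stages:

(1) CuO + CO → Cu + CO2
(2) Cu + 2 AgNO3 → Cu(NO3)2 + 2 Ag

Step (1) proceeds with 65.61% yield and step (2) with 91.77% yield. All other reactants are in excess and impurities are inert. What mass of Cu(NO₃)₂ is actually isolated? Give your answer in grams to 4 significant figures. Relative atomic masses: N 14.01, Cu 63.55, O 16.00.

462.8 g

Pure CuO = 453.2 × 0.7193 = 325.99 g.
M(CuO) = 63.55 + 16.00 = 79.55 g/mol.
M(Cu(NO3)2) = 63.55 + 2(14.01) + 6(16.00) = 187.57 g/mol.
n(CuO) = 325.99 / 79.55 = 4.0979 mol.
Step 1 (CuO:Cu = 1:1): theoretical n(Cu) = 4.0979 mol; at 65.61% yield, n(Cu) = 2.6886 mol.
Step 2 (Cu:Cu(NO3)2 = 1:1): theoretical n(Cu(NO3)2) = 2.6886 mol, so theoretical mass = 2.6886 × 187.57 = 504.30 g.
At 91.77% yield, actual mass of Cu(NO3)2 = 504.30 × 0.9177 = 462.80 g.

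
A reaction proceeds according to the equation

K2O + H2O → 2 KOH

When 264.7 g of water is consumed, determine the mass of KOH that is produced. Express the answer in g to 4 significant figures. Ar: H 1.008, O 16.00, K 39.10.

1649 g

M(H2O) = 2(1.008) + 16.00 = 18.016 g/mol.
M(KOH) = 39.10 + 16.00 + 1.008 = 56.108 g/mol.
n(H2O) = 264.70 g / 18.016 g/mol = 14.692 mol.
From the equation the H2O:KOH mole ratio is 1:2, so n(KOH) = 14.692 × 2/1 = 29.385 mol.
Mass of KOH = 29.385 mol × 56.108 g/mol = 1648.7 g.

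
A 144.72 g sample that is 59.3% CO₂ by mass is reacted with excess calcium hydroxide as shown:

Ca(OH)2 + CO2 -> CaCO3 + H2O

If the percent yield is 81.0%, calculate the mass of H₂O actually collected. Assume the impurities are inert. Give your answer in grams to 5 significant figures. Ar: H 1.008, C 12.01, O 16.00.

28.456 g

Pure CO2 available = 144.72 g × 0.593 = 85.8190 g.
M(CO2) = 12.01 + 2(16.00) = 44.01 g/mol.
M(H2O) = 2(1.008) + 16.00 = 18.016 g/mol.
n(CO2) = 85.8190 g / 44.01 g/mol = 1.94999 mol.
From the equation the CO2:H2O mole ratio is 1:1, so n(H2O) = 1.94999 × 1/1 = 1.94999 mol.
Mass of H2O = 1.94999 mol × 18.016 g/mol = 35.1310 g.
Actual mass collected = 35.1310 g × 0.810 = 28.4561 g.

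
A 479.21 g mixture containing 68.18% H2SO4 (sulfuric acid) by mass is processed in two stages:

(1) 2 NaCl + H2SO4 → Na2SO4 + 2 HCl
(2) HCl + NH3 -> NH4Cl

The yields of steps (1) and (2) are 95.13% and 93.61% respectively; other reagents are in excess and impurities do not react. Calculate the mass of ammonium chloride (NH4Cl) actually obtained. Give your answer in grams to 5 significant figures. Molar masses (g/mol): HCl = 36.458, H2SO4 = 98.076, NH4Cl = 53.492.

317.38 g

Pure H2SO4 = 479.21 × 0.6818 = 326.725 g.
n(H2SO4) = 326.725 / 98.076 = 3.33135 mol.
Step 1 (H2SO4:HCl = 1:2): theoretical n(HCl) = 6.66270 mol; at 95.13% yield, n(HCl) = 6.33822 mol.
Step 2 (HCl:NH4Cl = 1:1): theoretical n(NH4Cl) = 6.33822 mol, so theoretical mass = 6.33822 × 53.492 = 339.044 g.
At 93.61% yield, actual mass of NH4Cl = 339.044 × 0.9361 = 317.379 g.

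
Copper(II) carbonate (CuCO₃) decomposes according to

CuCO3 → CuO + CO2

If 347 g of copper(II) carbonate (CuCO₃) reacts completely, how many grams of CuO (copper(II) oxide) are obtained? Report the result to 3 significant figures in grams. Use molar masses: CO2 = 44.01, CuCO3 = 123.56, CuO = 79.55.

223 g

n(CuCO3) = 347.0 g / 123.56 g/mol = 2.808 mol.
From the equation the CuCO3:CuO mole ratio is 1:1, so n(CuO) = 2.808 × 1/1 = 2.808 mol.
Mass of CuO = 2.808 mol × 79.55 g/mol = 223.4 g.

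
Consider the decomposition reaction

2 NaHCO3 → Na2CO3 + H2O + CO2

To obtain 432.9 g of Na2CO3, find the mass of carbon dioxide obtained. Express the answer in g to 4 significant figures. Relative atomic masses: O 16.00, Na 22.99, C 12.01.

M(Na2CO3) = 2(22.99) + 12.01 + 3(16.00) = 105.99 g/mol.
M(CO2) = 12.01 + 2(16.00) = 44.01 g/mol.
n(Na2CO3) = 432.90 g / 105.99 g/mol = 4.0843 mol.
From the equation the Na2CO3:CO2 mole ratio is 1:1, so n(CO2) = 4.0843 × 1/1 = 4.0843 mol.
Mass of CO2 = 4.0843 mol × 44.01 g/mol = 179.75 g.

179.8 g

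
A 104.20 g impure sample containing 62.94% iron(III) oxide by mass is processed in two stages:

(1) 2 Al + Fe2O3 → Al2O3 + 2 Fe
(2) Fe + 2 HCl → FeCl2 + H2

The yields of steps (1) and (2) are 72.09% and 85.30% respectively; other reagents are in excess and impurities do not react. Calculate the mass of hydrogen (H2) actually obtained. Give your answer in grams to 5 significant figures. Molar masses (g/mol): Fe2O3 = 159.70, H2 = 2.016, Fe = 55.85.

1.0182 g

Pure Fe2O3 = 104.20 × 0.6294 = 65.5835 g.
n(Fe2O3) = 65.5835 / 159.70 = 0.410667 mol.
Step 1 (Fe2O3:Fe = 1:2): theoretical n(Fe) = 0.821334 mol; at 72.09% yield, n(Fe) = 0.592099 mol.
Step 2 (Fe:H2 = 1:1): theoretical n(H2) = 0.592099 mol, so theoretical mass = 0.592099 × 2.016 = 1.19367 g.
At 85.30% yield, actual mass of H2 = 1.19367 × 0.8530 = 1.01820 g.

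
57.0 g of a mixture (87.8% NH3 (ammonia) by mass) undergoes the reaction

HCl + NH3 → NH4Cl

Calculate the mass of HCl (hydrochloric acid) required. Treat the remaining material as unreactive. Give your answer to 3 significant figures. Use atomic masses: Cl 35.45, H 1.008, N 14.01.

Mass of pure NH3 = 57.0 g × 0.878 = 50.05 g.
M(NH3) = 14.01 + 3(1.008) = 17.034 g/mol.
M(HCl) = 1.008 + 35.45 = 36.458 g/mol.
n(NH3) = 50.05 g / 17.034 g/mol = 2.938 mol.
From the equation the NH3:HCl mole ratio is 1:1, so n(HCl) = 2.938 × 1/1 = 2.938 mol.
Mass of HCl = 2.938 mol × 36.458 g/mol = 107.1 g.

107 g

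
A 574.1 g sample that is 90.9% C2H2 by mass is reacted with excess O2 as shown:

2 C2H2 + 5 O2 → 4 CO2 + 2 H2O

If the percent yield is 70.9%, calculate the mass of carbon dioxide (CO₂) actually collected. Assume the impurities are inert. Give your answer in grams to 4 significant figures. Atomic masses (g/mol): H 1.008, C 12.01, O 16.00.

Pure C2H2 available = 574.1 g × 0.909 = 521.86 g.
M(C2H2) = 2(12.01) + 2(1.008) = 26.036 g/mol.
M(CO2) = 12.01 + 2(16.00) = 44.01 g/mol.
n(C2H2) = 521.86 g / 26.036 g/mol = 20.044 mol.
From the equation the C2H2:CO2 mole ratio is 2:4, so n(CO2) = 20.044 × 4/2 = 40.087 mol.
Mass of CO2 = 40.087 mol × 44.01 g/mol = 1764.2 g.
Actual mass collected = 1764.2 g × 0.709 = 1250.8 g.

1251 g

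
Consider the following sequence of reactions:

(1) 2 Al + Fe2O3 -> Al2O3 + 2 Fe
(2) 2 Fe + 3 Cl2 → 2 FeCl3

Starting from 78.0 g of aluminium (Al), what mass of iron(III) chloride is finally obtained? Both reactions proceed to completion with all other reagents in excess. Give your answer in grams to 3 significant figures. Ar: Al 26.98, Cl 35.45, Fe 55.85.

469 g

M(Al) = 26.98 g/mol.
M(FeCl3) = 55.85 + 3(35.45) = 162.20 g/mol.
n(Al) = 78.00 / 26.98 = 2.891 mol.
Step 1 gives a 2:2 ratio of Al to Fe, so n(Fe) = 2.891 mol.
In step 2 the Fe:FeCl3 ratio is 2:2, so n(FeCl3) = 2.891 mol.
Mass of FeCl3 = 2.891 × 162.20 = 468.9 g.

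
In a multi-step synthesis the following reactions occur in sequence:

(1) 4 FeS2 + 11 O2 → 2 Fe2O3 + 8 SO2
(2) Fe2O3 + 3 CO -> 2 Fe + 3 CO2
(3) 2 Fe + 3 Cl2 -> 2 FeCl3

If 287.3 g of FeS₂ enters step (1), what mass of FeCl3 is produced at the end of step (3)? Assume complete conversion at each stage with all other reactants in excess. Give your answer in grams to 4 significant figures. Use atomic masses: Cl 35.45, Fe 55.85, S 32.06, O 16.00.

M(FeS2) = 55.85 + 2(32.06) = 119.97 g/mol.
M(FeCl3) = 55.85 + 3(35.45) = 162.20 g/mol.
n(FeS2) = 287.3 / 119.97 = 2.3948 mol.
Reaction (1): FeS2→Fe2O3 ratio 4:2 ⇒ n(Fe2O3) = 1.1974 mol.
Reaction (2): Fe2O3→Fe ratio 1:2 ⇒ n(Fe) = 2.3948 mol.
Reaction (3): Fe→FeCl3 ratio 2:2 ⇒ n(FeCl3) = 2.3948 mol.
Mass of FeCl3 = 2.3948 × 162.20 = 388.43 g.

388.4 g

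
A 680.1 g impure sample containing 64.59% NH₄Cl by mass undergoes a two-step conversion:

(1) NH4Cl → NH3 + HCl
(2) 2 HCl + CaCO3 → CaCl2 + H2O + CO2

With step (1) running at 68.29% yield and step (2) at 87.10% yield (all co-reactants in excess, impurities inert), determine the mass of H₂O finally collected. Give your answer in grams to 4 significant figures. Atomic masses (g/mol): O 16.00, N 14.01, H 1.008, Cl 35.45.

Pure NH4Cl = 680.1 × 0.6459 = 439.28 g.
M(NH4Cl) = 14.01 + 4(1.008) + 35.45 = 53.492 g/mol.
M(H2O) = 2(1.008) + 16.00 = 18.016 g/mol.
n(NH4Cl) = 439.28 / 53.492 = 8.2120 mol.
Step 1 (NH4Cl:HCl = 1:1): theoretical n(HCl) = 8.2120 mol; at 68.29% yield, n(HCl) = 5.6080 mol.
Step 2 (HCl:H2O = 2:1): theoretical n(H2O) = 2.8040 mol, so theoretical mass = 2.8040 × 18.016 = 50.517 g.
At 87.10% yield, actual mass of H2O = 50.517 × 0.8710 = 44.000 g.

44.00 g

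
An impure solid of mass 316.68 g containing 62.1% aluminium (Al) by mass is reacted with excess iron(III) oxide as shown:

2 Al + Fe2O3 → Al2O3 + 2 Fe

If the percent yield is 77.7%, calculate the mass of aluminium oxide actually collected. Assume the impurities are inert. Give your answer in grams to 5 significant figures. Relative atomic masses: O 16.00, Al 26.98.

Pure Al available = 316.68 g × 0.621 = 196.658 g.
M(Al) = 26.98 g/mol.
M(Al2O3) = 2(26.98) + 3(16.00) = 101.96 g/mol.
n(Al) = 196.658 g / 26.98 g/mol = 7.28904 mol.
From the equation the Al:Al2O3 mole ratio is 2:1, so n(Al2O3) = 7.28904 × 1/2 = 3.64452 mol.
Mass of Al2O3 = 3.64452 mol × 101.96 g/mol = 371.595 g.
Actual mass collected = 371.595 g × 0.777 = 288.729 g.

288.73 g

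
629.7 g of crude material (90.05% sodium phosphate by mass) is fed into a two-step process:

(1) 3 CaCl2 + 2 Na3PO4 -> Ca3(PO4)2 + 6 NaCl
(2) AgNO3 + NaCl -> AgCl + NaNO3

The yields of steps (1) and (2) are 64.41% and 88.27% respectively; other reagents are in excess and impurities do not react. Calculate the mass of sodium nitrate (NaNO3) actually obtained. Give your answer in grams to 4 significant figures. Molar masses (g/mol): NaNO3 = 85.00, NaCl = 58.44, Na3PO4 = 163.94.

501.5 g

Pure Na3PO4 = 629.7 × 0.9005 = 567.04 g.
n(Na3PO4) = 567.04 / 163.94 = 3.4589 mol.
Step 1 (Na3PO4:NaCl = 2:6): theoretical n(NaCl) = 10.377 mol; at 64.41% yield, n(NaCl) = 6.6835 mol.
Step 2 (NaCl:NaNO3 = 1:1): theoretical n(NaNO3) = 6.6835 mol, so theoretical mass = 6.6835 × 85.00 = 568.10 g.
At 88.27% yield, actual mass of NaNO3 = 568.10 × 0.8827 = 501.46 g.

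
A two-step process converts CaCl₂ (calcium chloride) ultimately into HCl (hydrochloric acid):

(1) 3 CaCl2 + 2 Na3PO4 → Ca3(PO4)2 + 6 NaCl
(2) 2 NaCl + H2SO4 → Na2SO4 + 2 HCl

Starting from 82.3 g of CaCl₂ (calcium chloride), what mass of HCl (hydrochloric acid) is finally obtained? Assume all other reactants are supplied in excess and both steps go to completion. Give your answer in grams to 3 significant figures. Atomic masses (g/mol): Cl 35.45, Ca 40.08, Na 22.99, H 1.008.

54.1 g

M(CaCl2) = 40.08 + 2(35.45) = 110.98 g/mol.
M(HCl) = 1.008 + 35.45 = 36.458 g/mol.
n(CaCl2) = 82.30 / 110.98 = 0.7416 mol.
Step 1 gives a 3:6 ratio of CaCl2 to NaCl, so n(NaCl) = 1.483 mol.
In step 2 the NaCl:HCl ratio is 2:2, so n(HCl) = 1.483 mol.
Mass of HCl = 1.483 × 36.458 = 54.07 g.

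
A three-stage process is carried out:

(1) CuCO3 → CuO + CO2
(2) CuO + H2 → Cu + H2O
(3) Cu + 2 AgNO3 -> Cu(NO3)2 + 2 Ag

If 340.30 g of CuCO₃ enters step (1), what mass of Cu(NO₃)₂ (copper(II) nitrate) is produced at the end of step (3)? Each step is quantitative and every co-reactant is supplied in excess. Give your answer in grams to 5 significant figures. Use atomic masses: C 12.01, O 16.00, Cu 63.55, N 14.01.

M(CuCO3) = 63.55 + 12.01 + 3(16.00) = 123.56 g/mol.
M(Cu(NO3)2) = 63.55 + 2(14.01) + 6(16.00) = 187.57 g/mol.
n(CuCO3) = 340.30 / 123.56 = 2.75413 mol.
Reaction (1): CuCO3→CuO ratio 1:1 ⇒ n(CuO) = 2.75413 mol.
Reaction (2): CuO→Cu ratio 1:1 ⇒ n(Cu) = 2.75413 mol.
Reaction (3): Cu→Cu(NO3)2 ratio 1:1 ⇒ n(Cu(NO3)2) = 2.75413 mol.
Mass of Cu(NO3)2 = 2.75413 × 187.57 = 516.592 g.

516.59 g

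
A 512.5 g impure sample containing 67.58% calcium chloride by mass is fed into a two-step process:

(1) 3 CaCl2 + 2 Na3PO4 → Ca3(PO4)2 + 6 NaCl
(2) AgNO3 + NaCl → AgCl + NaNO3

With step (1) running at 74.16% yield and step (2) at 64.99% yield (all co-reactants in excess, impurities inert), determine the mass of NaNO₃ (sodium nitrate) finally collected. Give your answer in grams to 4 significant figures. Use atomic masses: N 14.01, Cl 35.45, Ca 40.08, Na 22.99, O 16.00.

255.7 g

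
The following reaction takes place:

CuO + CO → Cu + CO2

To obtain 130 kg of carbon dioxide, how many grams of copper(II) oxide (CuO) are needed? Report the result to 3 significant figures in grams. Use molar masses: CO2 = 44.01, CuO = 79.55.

Convert: 130 kg = 130000 g.
n(CO2) = 130000 g / 44.01 g/mol = 2954 mol.
From the equation the CO2:CuO mole ratio is 1:1, so n(CuO) = 2954 × 1/1 = 2954 mol.
Mass of CuO = 2954 mol × 79.55 g/mol = 235000 g.

235000 g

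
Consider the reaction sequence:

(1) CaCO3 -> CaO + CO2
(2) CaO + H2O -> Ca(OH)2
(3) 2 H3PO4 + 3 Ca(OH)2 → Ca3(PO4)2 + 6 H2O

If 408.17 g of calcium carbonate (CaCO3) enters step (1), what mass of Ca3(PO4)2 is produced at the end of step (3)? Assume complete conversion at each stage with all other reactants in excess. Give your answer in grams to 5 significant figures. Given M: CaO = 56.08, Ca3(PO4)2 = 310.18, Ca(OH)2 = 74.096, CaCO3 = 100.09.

n(CaCO3) = 408.17 / 100.09 = 4.07803 mol.
Reaction (1): CaCO3→CaO ratio 1:1 ⇒ n(CaO) = 4.07803 mol.
Reaction (2): CaO→Ca(OH)2 ratio 1:1 ⇒ n(Ca(OH)2) = 4.07803 mol.
Reaction (3): Ca(OH)2→Ca3(PO4)2 ratio 3:1 ⇒ n(Ca3(PO4)2) = 1.35934 mol.
Mass of Ca3(PO4)2 = 1.35934 × 310.18 = 421.641 g.

421.64 g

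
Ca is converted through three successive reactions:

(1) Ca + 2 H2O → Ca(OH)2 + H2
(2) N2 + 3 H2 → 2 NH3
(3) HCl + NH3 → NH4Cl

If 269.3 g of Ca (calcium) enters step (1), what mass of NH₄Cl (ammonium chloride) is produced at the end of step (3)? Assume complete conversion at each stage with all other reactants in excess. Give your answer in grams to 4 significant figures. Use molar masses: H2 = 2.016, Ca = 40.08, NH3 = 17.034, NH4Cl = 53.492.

239.6 g

n(Ca) = 269.3 / 40.08 = 6.7191 mol.
Reaction (1): Ca→H2 ratio 1:1 ⇒ n(H2) = 6.7191 mol.
Reaction (2): H2→NH3 ratio 3:2 ⇒ n(NH3) = 4.4794 mol.
Reaction (3): NH3→NH4Cl ratio 1:1 ⇒ n(NH4Cl) = 4.4794 mol.
Mass of NH4Cl = 4.4794 × 53.492 = 239.61 g.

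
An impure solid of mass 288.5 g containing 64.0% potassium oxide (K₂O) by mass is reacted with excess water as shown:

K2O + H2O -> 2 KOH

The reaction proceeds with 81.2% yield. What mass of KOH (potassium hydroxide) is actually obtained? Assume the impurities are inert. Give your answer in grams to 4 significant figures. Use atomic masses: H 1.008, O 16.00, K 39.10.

178.6 g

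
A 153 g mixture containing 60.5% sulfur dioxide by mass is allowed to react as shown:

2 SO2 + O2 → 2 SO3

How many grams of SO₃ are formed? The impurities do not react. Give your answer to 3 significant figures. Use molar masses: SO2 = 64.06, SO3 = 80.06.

Mass of pure SO2 = 153 g × 0.605 = 92.56 g.
n(SO2) = 92.56 g / 64.06 g/mol = 1.445 mol.
From the equation the SO2:SO3 mole ratio is 2:2, so n(SO3) = 1.445 × 2/2 = 1.445 mol.
Mass of SO3 = 1.445 mol × 80.06 g/mol = 115.7 g.

116 g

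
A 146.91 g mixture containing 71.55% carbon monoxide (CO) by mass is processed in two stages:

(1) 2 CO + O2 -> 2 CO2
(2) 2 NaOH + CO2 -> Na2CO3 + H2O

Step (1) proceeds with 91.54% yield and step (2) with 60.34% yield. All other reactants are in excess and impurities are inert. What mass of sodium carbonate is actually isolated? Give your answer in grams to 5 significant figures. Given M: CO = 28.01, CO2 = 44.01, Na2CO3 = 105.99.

219.70 g

Pure CO = 146.91 × 0.7155 = 105.114 g.
n(CO) = 105.114 / 28.01 = 3.75273 mol.
Step 1 (CO:CO2 = 2:2): theoretical n(CO2) = 3.75273 mol; at 91.54% yield, n(CO2) = 3.43525 mol.
Step 2 (CO2:Na2CO3 = 1:1): theoretical n(Na2CO3) = 3.43525 mol, so theoretical mass = 3.43525 × 105.99 = 364.103 g.
At 60.34% yield, actual mass of Na2CO3 = 364.103 × 0.6034 = 219.699 g.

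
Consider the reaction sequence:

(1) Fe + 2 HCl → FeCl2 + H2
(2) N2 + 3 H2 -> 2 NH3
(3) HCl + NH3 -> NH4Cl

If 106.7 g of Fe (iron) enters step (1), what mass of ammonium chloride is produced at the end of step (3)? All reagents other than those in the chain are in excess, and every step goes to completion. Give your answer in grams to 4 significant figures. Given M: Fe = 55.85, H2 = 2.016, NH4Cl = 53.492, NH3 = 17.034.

68.13 g

n(Fe) = 106.7 / 55.85 = 1.9105 mol.
Reaction (1): Fe→H2 ratio 1:1 ⇒ n(H2) = 1.9105 mol.
Reaction (2): H2→NH3 ratio 3:2 ⇒ n(NH3) = 1.2736 mol.
Reaction (3): NH3→NH4Cl ratio 1:1 ⇒ n(NH4Cl) = 1.2736 mol.
Mass of NH4Cl = 1.2736 × 53.492 = 68.130 g.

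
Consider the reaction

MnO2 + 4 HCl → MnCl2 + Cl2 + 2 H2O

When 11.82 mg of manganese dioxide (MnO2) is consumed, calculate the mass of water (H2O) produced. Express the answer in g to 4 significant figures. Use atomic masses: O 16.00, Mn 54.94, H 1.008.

M(MnO2) = 54.94 + 2(16.00) = 86.94 g/mol.
M(H2O) = 2(1.008) + 16.00 = 18.016 g/mol.
Convert: 11.82 mg = 0.011820 g.
n(MnO2) = 0.011820 g / 86.94 g/mol = 0.00013596 mol.
From the equation the MnO2:H2O mole ratio is 1:2, so n(H2O) = 0.00013596 × 2/1 = 0.00027191 mol.
Mass of H2O = 0.00027191 mol × 18.016 g/mol = 0.0048988 g.

0.004899 g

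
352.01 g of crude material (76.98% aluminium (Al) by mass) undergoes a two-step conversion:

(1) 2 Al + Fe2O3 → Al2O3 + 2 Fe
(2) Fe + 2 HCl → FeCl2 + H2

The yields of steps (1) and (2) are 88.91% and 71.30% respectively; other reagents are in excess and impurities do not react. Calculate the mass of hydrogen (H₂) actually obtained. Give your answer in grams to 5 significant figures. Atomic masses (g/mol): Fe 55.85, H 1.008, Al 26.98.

Pure Al = 352.01 × 0.7698 = 270.977 g.
M(Al) = 26.98 g/mol.
M(H2) = 2(1.008) = 2.016 g/mol.
n(Al) = 270.977 / 26.98 = 10.0436 mol.
Step 1 (Al:Fe = 2:2): theoretical n(Fe) = 10.0436 mol; at 88.91% yield, n(Fe) = 8.92980 mol.
Step 2 (Fe:H2 = 1:1): theoretical n(H2) = 8.92980 mol, so theoretical mass = 8.92980 × 2.016 = 18.0025 g.
At 71.30% yield, actual mass of H2 = 18.0025 × 0.7130 = 12.8358 g.

12.836 g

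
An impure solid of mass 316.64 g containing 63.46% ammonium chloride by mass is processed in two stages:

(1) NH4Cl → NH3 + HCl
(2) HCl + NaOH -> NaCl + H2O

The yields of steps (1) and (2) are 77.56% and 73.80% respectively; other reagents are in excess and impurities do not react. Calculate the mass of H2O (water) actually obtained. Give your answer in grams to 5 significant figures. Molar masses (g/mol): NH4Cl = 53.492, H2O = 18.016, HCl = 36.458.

38.737 g

Pure NH4Cl = 316.64 × 0.6346 = 200.940 g.
n(NH4Cl) = 200.940 / 53.492 = 3.75644 mol.
Step 1 (NH4Cl:HCl = 1:1): theoretical n(HCl) = 3.75644 mol; at 77.56% yield, n(HCl) = 2.91350 mol.
Step 2 (HCl:H2O = 1:1): theoretical n(H2O) = 2.91350 mol, so theoretical mass = 2.91350 × 18.016 = 52.4896 g.
At 73.80% yield, actual mass of H2O = 52.4896 × 0.7380 = 38.7373 g.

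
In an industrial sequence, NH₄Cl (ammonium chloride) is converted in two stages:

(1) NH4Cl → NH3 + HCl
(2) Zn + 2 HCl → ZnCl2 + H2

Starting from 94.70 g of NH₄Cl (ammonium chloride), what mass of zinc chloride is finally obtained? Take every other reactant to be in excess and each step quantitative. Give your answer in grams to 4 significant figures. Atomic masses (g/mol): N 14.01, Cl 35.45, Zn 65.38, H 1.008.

M(NH4Cl) = 14.01 + 4(1.008) + 35.45 = 53.492 g/mol.
M(ZnCl2) = 65.38 + 2(35.45) = 136.28 g/mol.
n(NH4Cl) = 94.700 / 53.492 = 1.7704 mol.
Step 1 gives a 1:1 ratio of NH4Cl to HCl, so n(HCl) = 1.7704 mol.
In step 2 the HCl:ZnCl2 ratio is 2:1, so n(ZnCl2) = 0.88518 mol.
Mass of ZnCl2 = 0.88518 × 136.28 = 120.63 g.

120.6 g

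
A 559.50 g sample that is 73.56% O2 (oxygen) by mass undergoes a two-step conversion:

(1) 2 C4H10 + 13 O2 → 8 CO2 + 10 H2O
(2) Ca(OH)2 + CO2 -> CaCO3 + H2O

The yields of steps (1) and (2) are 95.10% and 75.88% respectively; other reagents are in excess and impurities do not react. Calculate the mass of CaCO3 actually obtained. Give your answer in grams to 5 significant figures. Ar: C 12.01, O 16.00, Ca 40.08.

Pure O2 = 559.50 × 0.7356 = 411.568 g.
M(O2) = 2(16.00) = 32.00 g/mol.
M(CaCO3) = 40.08 + 12.01 + 3(16.00) = 100.09 g/mol.
n(O2) = 411.568 / 32.00 = 12.8615 mol.
Step 1 (O2:CO2 = 13:8): theoretical n(CO2) = 7.91477 mol; at 95.10% yield, n(CO2) = 7.52695 mol.
Step 2 (CO2:CaCO3 = 1:1): theoretical n(CaCO3) = 7.52695 mol, so theoretical mass = 7.52695 × 100.09 = 753.372 g.
At 75.88% yield, actual mass of CaCO3 = 753.372 × 0.7588 = 571.659 g.

571.66 g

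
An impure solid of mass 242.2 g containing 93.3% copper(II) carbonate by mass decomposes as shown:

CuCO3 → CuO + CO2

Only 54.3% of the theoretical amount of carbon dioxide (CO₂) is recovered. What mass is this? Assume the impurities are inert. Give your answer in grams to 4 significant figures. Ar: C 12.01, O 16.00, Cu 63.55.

43.70 g

Pure CuCO3 available = 242.2 g × 0.933 = 225.97 g.
M(CuCO3) = 63.55 + 12.01 + 3(16.00) = 123.56 g/mol.
M(CO2) = 12.01 + 2(16.00) = 44.01 g/mol.
n(CuCO3) = 225.97 g / 123.56 g/mol = 1.8288 mol.
From the equation the CuCO3:CO2 mole ratio is 1:1, so n(CO2) = 1.8288 × 1/1 = 1.8288 mol.
Mass of CO2 = 1.8288 mol × 44.01 g/mol = 80.488 g.
Actual mass collected = 80.488 g × 0.543 = 43.705 g.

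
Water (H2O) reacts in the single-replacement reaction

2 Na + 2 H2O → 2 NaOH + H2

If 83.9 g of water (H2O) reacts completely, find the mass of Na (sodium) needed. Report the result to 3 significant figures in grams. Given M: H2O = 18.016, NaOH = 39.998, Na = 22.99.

107 g

n(H2O) = 83.90 g / 18.016 g/mol = 4.657 mol.
From the equation the H2O:Na mole ratio is 2:2, so n(Na) = 4.657 × 2/2 = 4.657 mol.
Mass of Na = 4.657 mol × 22.99 g/mol = 107.1 g.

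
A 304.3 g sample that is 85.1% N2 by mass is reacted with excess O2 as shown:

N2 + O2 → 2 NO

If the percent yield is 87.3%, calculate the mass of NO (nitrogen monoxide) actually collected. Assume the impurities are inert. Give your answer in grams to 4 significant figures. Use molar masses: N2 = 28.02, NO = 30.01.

484.3 g

Pure N2 available = 304.3 g × 0.851 = 258.96 g.
n(N2) = 258.96 g / 28.02 g/mol = 9.2419 mol.
From the equation the N2:NO mole ratio is 1:2, so n(NO) = 9.2419 × 2/1 = 18.484 mol.
Mass of NO = 18.484 mol × 30.01 g/mol = 554.70 g.
Actual mass collected = 554.70 g × 0.873 = 484.25 g.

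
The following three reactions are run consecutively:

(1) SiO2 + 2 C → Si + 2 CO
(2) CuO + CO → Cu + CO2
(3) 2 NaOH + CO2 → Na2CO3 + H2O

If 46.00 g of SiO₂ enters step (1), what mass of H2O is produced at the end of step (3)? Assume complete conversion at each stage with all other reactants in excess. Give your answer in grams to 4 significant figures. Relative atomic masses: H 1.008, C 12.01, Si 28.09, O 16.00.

M(SiO2) = 28.09 + 2(16.00) = 60.09 g/mol.
M(H2O) = 2(1.008) + 16.00 = 18.016 g/mol.
n(SiO2) = 46.00 / 60.09 = 0.76552 mol.
Reaction (1): SiO2→CO ratio 1:2 ⇒ n(CO) = 1.5310 mol.
Reaction (2): CO→CO2 ratio 1:1 ⇒ n(CO2) = 1.5310 mol.
Reaction (3): CO2→H2O ratio 1:1 ⇒ n(H2O) = 1.5310 mol.
Mass of H2O = 1.5310 × 18.016 = 27.583 g.

27.58 g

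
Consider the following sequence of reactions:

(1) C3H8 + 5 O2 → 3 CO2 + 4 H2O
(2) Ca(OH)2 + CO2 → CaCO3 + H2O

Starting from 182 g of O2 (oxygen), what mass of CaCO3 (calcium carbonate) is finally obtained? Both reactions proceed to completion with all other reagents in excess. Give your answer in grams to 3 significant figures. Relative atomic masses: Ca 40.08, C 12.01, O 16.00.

342 g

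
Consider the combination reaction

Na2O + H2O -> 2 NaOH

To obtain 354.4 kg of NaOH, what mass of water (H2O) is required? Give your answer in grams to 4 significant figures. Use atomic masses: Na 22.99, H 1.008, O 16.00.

M(NaOH) = 22.99 + 16.00 + 1.008 = 39.998 g/mol.
M(H2O) = 2(1.008) + 16.00 = 18.016 g/mol.
Convert: 354.4 kg = 354400 g.
n(NaOH) = 354400 g / 39.998 g/mol = 8860.4 mol.
From the equation the NaOH:H2O mole ratio is 2:1, so n(H2O) = 8860.4 × 1/2 = 4430.2 mol.
Mass of H2O = 4430.2 mol × 18.016 g/mol = 79815 g.

79810 g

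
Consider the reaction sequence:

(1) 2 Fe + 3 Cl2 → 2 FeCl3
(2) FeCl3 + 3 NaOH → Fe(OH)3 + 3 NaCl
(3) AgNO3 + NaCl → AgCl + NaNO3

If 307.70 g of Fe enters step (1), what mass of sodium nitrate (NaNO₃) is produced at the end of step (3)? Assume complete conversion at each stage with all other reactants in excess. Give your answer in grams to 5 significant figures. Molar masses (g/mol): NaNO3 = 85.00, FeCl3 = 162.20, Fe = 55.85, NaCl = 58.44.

n(Fe) = 307.70 / 55.85 = 5.50940 mol.
Reaction (1): Fe→FeCl3 ratio 2:2 ⇒ n(FeCl3) = 5.50940 mol.
Reaction (2): FeCl3→NaCl ratio 1:3 ⇒ n(NaCl) = 16.5282 mol.
Reaction (3): NaCl→NaNO3 ratio 1:1 ⇒ n(NaNO3) = 16.5282 mol.
Mass of NaNO3 = 16.5282 × 85.00 = 1404.90 g.

1404.9 g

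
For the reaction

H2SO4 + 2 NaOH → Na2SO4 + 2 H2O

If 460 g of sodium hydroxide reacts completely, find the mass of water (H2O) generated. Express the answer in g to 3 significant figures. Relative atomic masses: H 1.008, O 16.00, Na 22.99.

M(NaOH) = 22.99 + 16.00 + 1.008 = 39.998 g/mol.
M(H2O) = 2(1.008) + 16.00 = 18.016 g/mol.
n(NaOH) = 460.0 g / 39.998 g/mol = 11.50 mol.
From the equation the NaOH:H2O mole ratio is 2:2, so n(H2O) = 11.50 × 2/2 = 11.50 mol.
Mass of H2O = 11.50 mol × 18.016 g/mol = 207.2 g.

207 g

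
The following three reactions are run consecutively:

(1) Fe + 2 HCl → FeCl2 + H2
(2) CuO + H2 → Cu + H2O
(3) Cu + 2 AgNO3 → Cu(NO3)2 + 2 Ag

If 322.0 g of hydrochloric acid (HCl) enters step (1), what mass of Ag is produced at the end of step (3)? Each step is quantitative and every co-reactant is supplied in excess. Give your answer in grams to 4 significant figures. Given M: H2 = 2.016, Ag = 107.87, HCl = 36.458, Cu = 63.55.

952.7 g

n(HCl) = 322.0 / 36.458 = 8.8321 mol.
Reaction (1): HCl→H2 ratio 2:1 ⇒ n(H2) = 4.4160 mol.
Reaction (2): H2→Cu ratio 1:1 ⇒ n(Cu) = 4.4160 mol.
Reaction (3): Cu→Ag ratio 1:2 ⇒ n(Ag) = 8.8321 mol.
Mass of Ag = 8.8321 × 107.87 = 952.72 g.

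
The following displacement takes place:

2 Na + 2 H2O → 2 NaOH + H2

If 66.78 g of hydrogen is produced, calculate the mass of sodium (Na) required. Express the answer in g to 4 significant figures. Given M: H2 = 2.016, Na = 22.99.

n(H2) = 66.780 g / 2.016 g/mol = 33.125 mol.
From the equation the H2:Na mole ratio is 1:2, so n(Na) = 33.125 × 2/1 = 66.250 mol.
Mass of Na = 66.250 mol × 22.99 g/mol = 1523.1 g.

1523 g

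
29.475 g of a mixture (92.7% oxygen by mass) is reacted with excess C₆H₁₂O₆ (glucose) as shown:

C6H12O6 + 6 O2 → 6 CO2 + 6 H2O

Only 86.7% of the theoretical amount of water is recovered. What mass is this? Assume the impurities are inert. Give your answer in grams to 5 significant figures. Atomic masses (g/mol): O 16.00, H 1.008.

13.337 g

Pure O2 available = 29.475 g × 0.927 = 27.3233 g.
M(O2) = 2(16.00) = 32.00 g/mol.
M(H2O) = 2(1.008) + 16.00 = 18.016 g/mol.
n(O2) = 27.3233 g / 32.00 g/mol = 0.853854 mol.
From the equation the O2:H2O mole ratio is 6:6, so n(H2O) = 0.853854 × 6/6 = 0.853854 mol.
Mass of H2O = 0.853854 mol × 18.016 g/mol = 15.3830 g.
Actual mass collected = 15.3830 g × 0.867 = 13.3371 g.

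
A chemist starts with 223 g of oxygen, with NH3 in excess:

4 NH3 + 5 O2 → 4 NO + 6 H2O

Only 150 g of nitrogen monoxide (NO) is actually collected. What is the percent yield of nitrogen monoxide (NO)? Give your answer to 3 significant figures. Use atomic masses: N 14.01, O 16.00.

89.7 %

M(O2) = 2(16.00) = 32.00 g/mol.
M(NO) = 14.01 + 16.00 = 30.01 g/mol.
n(O2) = 223.0 g / 32.00 g/mol = 6.969 mol.
From the equation the O2:NO mole ratio is 5:4, so n(NO) = 6.969 × 4/5 = 5.575 mol.
Mass of NO = 5.575 mol × 30.01 g/mol = 167.3 g.
This is the theoretical yield. Percent yield = 150 g / 167.3 g × 100% = 89.66%.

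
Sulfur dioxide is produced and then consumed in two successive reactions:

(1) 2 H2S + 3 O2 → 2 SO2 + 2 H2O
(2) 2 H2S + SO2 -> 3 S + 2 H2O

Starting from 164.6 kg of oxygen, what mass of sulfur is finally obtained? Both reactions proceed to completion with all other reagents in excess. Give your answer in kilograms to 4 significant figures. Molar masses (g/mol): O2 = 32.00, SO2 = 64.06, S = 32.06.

164.6 kg = 164600 g.
n(O2) = 164600 / 32.00 = 5143.8 mol.
Step 1 gives a 3:2 ratio of O2 to SO2, so n(SO2) = 3429.2 mol.
In step 2 the SO2:S ratio is 1:3, so n(S) = 10288 mol.
Mass of S = 10288 × 32.06 = 329820 g = 329.8 kg.

329.8 kg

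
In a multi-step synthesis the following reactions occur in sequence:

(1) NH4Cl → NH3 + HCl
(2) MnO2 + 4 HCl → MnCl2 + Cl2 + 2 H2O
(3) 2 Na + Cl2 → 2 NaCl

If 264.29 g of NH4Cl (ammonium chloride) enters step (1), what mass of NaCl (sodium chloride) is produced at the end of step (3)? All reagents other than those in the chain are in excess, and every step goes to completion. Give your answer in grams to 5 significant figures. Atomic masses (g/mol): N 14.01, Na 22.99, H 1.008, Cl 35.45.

144.37 g

M(NH4Cl) = 14.01 + 4(1.008) + 35.45 = 53.492 g/mol.
M(NaCl) = 22.99 + 35.45 = 58.44 g/mol.
n(NH4Cl) = 264.29 / 53.492 = 4.94074 mol.
Reaction (1): NH4Cl→HCl ratio 1:1 ⇒ n(HCl) = 4.94074 mol.
Reaction (2): HCl→Cl2 ratio 4:1 ⇒ n(Cl2) = 1.23518 mol.
Reaction (3): Cl2→NaCl ratio 1:2 ⇒ n(NaCl) = 2.47037 mol.
Mass of NaCl = 2.47037 × 58.44 = 144.368 g.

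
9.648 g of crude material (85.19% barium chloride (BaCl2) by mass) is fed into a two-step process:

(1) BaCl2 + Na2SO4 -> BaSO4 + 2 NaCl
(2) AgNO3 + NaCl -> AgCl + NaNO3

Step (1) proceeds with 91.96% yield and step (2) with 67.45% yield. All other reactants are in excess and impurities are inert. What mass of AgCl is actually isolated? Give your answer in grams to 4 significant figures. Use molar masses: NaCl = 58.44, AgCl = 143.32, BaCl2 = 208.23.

7.018 g

Pure BaCl2 = 9.648 × 0.8519 = 8.2191 g.
n(BaCl2) = 8.2191 / 208.23 = 0.039471 mol.
Step 1 (BaCl2:NaCl = 1:2): theoretical n(NaCl) = 0.078943 mol; at 91.96% yield, n(NaCl) = 0.072596 mol.
Step 2 (NaCl:AgCl = 1:1): theoretical n(AgCl) = 0.072596 mol, so theoretical mass = 0.072596 × 143.32 = 10.404 g.
At 67.45% yield, actual mass of AgCl = 10.404 × 0.6745 = 7.0178 g.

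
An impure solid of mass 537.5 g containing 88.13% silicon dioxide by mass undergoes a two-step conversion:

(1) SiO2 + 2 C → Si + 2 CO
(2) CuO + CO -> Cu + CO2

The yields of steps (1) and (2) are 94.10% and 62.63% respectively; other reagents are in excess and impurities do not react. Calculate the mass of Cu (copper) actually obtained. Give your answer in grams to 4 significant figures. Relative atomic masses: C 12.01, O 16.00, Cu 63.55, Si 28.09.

590.5 g

Pure SiO2 = 537.5 × 0.8813 = 473.70 g.
M(SiO2) = 28.09 + 2(16.00) = 60.09 g/mol.
M(Cu) = 63.55 g/mol.
n(SiO2) = 473.70 / 60.09 = 7.8832 mol.
Step 1 (SiO2:CO = 1:2): theoretical n(CO) = 15.766 mol; at 94.10% yield, n(CO) = 14.836 mol.
Step 2 (CO:Cu = 1:1): theoretical n(Cu) = 14.836 mol, so theoretical mass = 14.836 × 63.55 = 942.83 g.
At 62.63% yield, actual mass of Cu = 942.83 × 0.6263 = 590.50 g.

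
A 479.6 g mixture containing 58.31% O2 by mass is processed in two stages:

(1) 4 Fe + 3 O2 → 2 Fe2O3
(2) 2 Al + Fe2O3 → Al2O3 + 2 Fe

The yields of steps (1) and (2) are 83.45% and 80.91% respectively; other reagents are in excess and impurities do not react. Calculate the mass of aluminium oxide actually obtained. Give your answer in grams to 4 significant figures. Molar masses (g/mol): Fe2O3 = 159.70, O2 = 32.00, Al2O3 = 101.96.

401.1 g

Pure O2 = 479.6 × 0.5831 = 279.65 g.
n(O2) = 279.65 / 32.00 = 8.7392 mol.
Step 1 (O2:Fe2O3 = 3:2): theoretical n(Fe2O3) = 5.8261 mol; at 83.45% yield, n(Fe2O3) = 4.8619 mol.
Step 2 (Fe2O3:Al2O3 = 1:1): theoretical n(Al2O3) = 4.8619 mol, so theoretical mass = 4.8619 × 101.96 = 495.72 g.
At 80.91% yield, actual mass of Al2O3 = 495.72 × 0.8091 = 401.09 g.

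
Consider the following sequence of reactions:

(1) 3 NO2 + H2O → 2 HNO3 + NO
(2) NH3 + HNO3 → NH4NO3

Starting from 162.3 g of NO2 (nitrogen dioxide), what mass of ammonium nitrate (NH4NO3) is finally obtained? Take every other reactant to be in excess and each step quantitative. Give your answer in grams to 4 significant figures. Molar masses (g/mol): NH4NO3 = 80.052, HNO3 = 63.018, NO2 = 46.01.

188.3 g

n(NO2) = 162.30 / 46.01 = 3.5275 mol.
Step 1 gives a 3:2 ratio of NO2 to HNO3, so n(HNO3) = 2.3517 mol.
In step 2 the HNO3:NH4NO3 ratio is 1:1, so n(NH4NO3) = 2.3517 mol.
Mass of NH4NO3 = 2.3517 × 80.052 = 188.26 g.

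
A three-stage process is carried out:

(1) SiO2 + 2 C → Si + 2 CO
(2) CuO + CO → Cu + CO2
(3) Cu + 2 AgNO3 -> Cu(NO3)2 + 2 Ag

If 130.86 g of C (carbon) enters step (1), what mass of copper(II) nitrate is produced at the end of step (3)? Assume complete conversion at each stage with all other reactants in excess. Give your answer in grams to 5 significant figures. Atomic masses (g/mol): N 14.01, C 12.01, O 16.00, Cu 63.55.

2043.7 g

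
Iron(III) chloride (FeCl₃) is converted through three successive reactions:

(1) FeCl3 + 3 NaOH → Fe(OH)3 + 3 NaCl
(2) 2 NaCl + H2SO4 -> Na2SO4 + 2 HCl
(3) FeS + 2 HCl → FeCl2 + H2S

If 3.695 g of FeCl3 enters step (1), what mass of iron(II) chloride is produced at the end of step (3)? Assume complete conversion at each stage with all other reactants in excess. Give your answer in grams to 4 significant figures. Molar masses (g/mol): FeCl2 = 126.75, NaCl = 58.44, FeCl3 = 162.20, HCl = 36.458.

4.331 g

n(FeCl3) = 3.695 / 162.20 = 0.022781 mol.
Reaction (1): FeCl3→NaCl ratio 1:3 ⇒ n(NaCl) = 0.068342 mol.
Reaction (2): NaCl→HCl ratio 2:2 ⇒ n(HCl) = 0.068342 mol.
Reaction (3): HCl→FeCl2 ratio 2:1 ⇒ n(FeCl2) = 0.034171 mol.
Mass of FeCl2 = 0.034171 × 126.75 = 4.3311 g.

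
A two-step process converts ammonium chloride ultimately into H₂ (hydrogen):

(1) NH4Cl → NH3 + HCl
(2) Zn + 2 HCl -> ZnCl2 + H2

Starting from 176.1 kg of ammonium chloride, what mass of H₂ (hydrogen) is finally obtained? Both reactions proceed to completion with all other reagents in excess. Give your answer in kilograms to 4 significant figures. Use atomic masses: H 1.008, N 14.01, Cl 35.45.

3.318 kg

M(NH4Cl) = 14.01 + 4(1.008) + 35.45 = 53.492 g/mol.
M(H2) = 2(1.008) = 2.016 g/mol.
176.1 kg = 176100 g.
n(NH4Cl) = 176100 / 53.492 = 3292.1 mol.
Step 1 gives a 1:1 ratio of NH4Cl to HCl, so n(HCl) = 3292.1 mol.
In step 2 the HCl:H2 ratio is 2:1, so n(H2) = 1646.0 mol.
Mass of H2 = 1646.0 × 2.016 = 3318.4 g = 3.318 kg.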